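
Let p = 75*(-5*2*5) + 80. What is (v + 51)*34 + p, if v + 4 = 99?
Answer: 1294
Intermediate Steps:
v = 95 (v = -4 + 99 = 95)
p = -3670 (p = 75*(-10*5) + 80 = 75*(-50) + 80 = -3750 + 80 = -3670)
(v + 51)*34 + p = (95 + 51)*34 - 3670 = 146*34 - 3670 = 4964 - 3670 = 1294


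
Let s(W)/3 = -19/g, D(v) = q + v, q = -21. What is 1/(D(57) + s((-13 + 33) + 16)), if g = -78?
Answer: 26/955 ≈ 0.027225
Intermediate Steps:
D(v) = -21 + v
s(W) = 19/26 (s(W) = 3*(-19/(-78)) = 3*(-19*(-1/78)) = 3*(19/78) = 19/26)
1/(D(57) + s((-13 + 33) + 16)) = 1/((-21 + 57) + 19/26) = 1/(36 + 19/26) = 1/(955/26) = 26/955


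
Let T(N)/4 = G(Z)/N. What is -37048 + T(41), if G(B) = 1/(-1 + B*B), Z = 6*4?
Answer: -873406596/23575 ≈ -37048.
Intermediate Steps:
Z = 24
G(B) = 1/(-1 + B²)
T(N) = 4/(575*N) (T(N) = 4*(1/((-1 + 24²)*N)) = 4*(1/((-1 + 576)*N)) = 4*(1/(575*N)) = 4/(575*N))
-37048 + T(41) = -37048 + (4/575)/41 = -37048 + (4/575)*(1/41) = -37048 + 4/23575 = -873406596/23575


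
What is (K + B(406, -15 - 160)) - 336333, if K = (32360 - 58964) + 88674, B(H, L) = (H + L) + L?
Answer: -274207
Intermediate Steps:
B(H, L) = H + 2*L
K = 62070 (K = -26604 + 88674 = 62070)
(K + B(406, -15 - 160)) - 336333 = (62070 + (406 + 2*(-15 - 160))) - 336333 = (62070 + (406 + 2*(-175))) - 336333 = (62070 + (406 - 350)) - 336333 = (62070 + 56) - 336333 = 62126 - 336333 = -274207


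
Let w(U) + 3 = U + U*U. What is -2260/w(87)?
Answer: -2260/7653 ≈ -0.29531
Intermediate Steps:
w(U) = -3 + U + U² (w(U) = -3 + (U + U*U) = -3 + (U + U²) = -3 + U + U²)
-2260/w(87) = -2260/(-3 + 87 + 87²) = -2260/(-3 + 87 + 7569) = -2260/7653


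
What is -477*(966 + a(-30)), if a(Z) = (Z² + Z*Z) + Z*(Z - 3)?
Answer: -1791612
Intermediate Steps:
a(Z) = 2*Z² + Z*(-3 + Z) (a(Z) = (Z² + Z²) + Z*(-3 + Z) = 2*Z² + Z*(-3 + Z))
-477*(966 + a(-30)) = -477*(966 + 3*(-30)*(-1 - 30)) = -477*(966 + 3*(-30)*(-31)) = -477*(966 + 2790) = -477*3756 = -1791612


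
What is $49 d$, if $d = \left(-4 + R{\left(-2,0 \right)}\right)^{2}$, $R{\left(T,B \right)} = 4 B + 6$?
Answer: $196$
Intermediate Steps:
$R{\left(T,B \right)} = 6 + 4 B$
$d = 4$ ($d = \left(-4 + \left(6 + 4 \cdot 0\right)\right)^{2} = \left(-4 + \left(6 + 0\right)\right)^{2} = \left(-4 + 6\right)^{2} = 2^{2} = 4$)
$49 d = 49 \cdot 4 = 196$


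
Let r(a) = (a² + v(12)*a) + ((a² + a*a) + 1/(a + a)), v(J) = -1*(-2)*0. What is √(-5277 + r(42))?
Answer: √26481/42 ≈ 3.8745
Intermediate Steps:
v(J) = 0 (v(J) = 2*0 = 0)
r(a) = 1/(2*a) + 3*a² (r(a) = (a² + 0*a) + ((a² + a*a) + 1/(a + a)) = (a² + 0) + ((a² + a²) + 1/(2*a)) = a² + (2*a² + 1/(2*a)) = a² + (1/(2*a) + 2*a²) = 1/(2*a) + 3*a²)
√(-5277 + r(42)) = √(-5277 + (½)*(1 + 6*42³)/42) = √(-5277 + (½)*(1/42)*(1 + 6*74088)) = √(-5277 + (½)*(1/42)*(1 + 444528)) = √(-5277 + (½)*(1/42)*444529) = √(-5277 + 444529/84) = √(1261/84) = √26481/42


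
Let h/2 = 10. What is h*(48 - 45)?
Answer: 60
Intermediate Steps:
h = 20 (h = 2*10 = 20)
h*(48 - 45) = 20*(48 - 45) = 20*3 = 60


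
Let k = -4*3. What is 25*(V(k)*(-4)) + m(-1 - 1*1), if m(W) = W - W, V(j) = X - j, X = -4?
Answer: -800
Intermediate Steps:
k = -12
V(j) = -4 - j
m(W) = 0
25*(V(k)*(-4)) + m(-1 - 1*1) = 25*((-4 - 1*(-12))*(-4)) + 0 = 25*((-4 + 12)*(-4)) + 0 = 25*(8*(-4)) + 0 = 25*(-32) + 0 = -800 + 0 = -800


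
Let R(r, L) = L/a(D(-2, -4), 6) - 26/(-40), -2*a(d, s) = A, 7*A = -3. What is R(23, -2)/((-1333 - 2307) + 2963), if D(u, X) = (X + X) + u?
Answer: 521/40620 ≈ 0.012826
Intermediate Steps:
D(u, X) = u + 2*X (D(u, X) = 2*X + u = u + 2*X)
A = -3/7 (A = (1/7)*(-3) = -3/7 ≈ -0.42857)
a(d, s) = 3/14 (a(d, s) = -1/2*(-3/7) = 3/14)
R(r, L) = 13/20 + 14*L/3 (R(r, L) = L/(3/14) - 26/(-40) = L*(14/3) - 26*(-1/40) = 14*L/3 + 13/20 = 13/20 + 14*L/3)
R(23, -2)/((-1333 - 2307) + 2963) = (13/20 + (14/3)*(-2))/((-1333 - 2307) + 2963) = (13/20 - 28/3)/(-3640 + 2963) = -521/60/(-677) = -521/60*(-1/677) = 521/40620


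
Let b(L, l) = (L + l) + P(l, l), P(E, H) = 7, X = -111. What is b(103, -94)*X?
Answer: -1776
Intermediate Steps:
b(L, l) = 7 + L + l (b(L, l) = (L + l) + 7 = 7 + L + l)
b(103, -94)*X = (7 + 103 - 94)*(-111) = 16*(-111) = -1776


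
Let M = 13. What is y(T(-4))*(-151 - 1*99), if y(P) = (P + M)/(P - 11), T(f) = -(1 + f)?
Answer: 500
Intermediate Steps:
T(f) = -1 - f
y(P) = (13 + P)/(-11 + P) (y(P) = (P + 13)/(P - 11) = (13 + P)/(-11 + P))
y(T(-4))*(-151 - 1*99) = ((13 + (-1 - 1*(-4)))/(-11 + (-1 - 1*(-4))))*(-151 - 1*99) = ((13 + (-1 + 4))/(-11 + (-1 + 4)))*(-151 - 99) = ((13 + 3)/(-11 + 3))*(-250) = (16/(-8))*(-250) = -⅛*16*(-250) = -2*(-250) = 500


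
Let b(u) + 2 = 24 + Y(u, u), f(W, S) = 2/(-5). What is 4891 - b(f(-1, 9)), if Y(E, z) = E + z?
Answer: 24349/5 ≈ 4869.8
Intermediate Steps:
f(W, S) = -⅖ (f(W, S) = 2*(-⅕) = -⅖)
b(u) = 22 + 2*u (b(u) = -2 + (24 + (u + u)) = -2 + (24 + 2*u) = 22 + 2*u)
4891 - b(f(-1, 9)) = 4891 - (22 + 2*(-⅖)) = 4891 - (22 - ⅘) = 4891 - 1*106/5 = 4891 - 106/5 = 24349/5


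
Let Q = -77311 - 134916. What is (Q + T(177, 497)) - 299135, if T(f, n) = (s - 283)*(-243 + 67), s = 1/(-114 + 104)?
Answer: -2307682/5 ≈ -4.6154e+5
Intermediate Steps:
s = -1/10 (s = 1/(-10) = -1/10 ≈ -0.10000)
T(f, n) = 249128/5 (T(f, n) = (-1/10 - 283)*(-243 + 67) = -2831/10*(-176) = 249128/5)
Q = -212227
(Q + T(177, 497)) - 299135 = (-212227 + 249128/5) - 299135 = -812007/5 - 299135 = -2307682/5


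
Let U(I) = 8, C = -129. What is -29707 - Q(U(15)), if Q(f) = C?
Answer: -29578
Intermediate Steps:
Q(f) = -129
-29707 - Q(U(15)) = -29707 - 1*(-129) = -29707 + 129 = -29578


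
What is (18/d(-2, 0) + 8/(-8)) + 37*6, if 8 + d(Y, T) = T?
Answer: 875/4 ≈ 218.75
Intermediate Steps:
d(Y, T) = -8 + T
(18/d(-2, 0) + 8/(-8)) + 37*6 = (18/(-8 + 0) + 8/(-8)) + 37*6 = (18/(-8) + 8*(-⅛)) + 222 = (18*(-⅛) - 1) + 222 = (-9/4 - 1) + 222 = -13/4 + 222 = 875/4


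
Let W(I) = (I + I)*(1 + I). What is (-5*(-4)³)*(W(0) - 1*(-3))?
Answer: 960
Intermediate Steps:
W(I) = 2*I*(1 + I) (W(I) = (2*I)*(1 + I) = 2*I*(1 + I))
(-5*(-4)³)*(W(0) - 1*(-3)) = (-5*(-4)³)*(2*0*(1 + 0) - 1*(-3)) = (-5*(-64))*(2*0*1 + 3) = 320*(0 + 3) = 320*3 = 960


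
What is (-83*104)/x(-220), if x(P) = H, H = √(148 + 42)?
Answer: -4316*√190/95 ≈ -626.23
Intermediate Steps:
H = √190 ≈ 13.784
x(P) = √190
(-83*104)/x(-220) = (-83*104)/(√190) = -4316*√190/95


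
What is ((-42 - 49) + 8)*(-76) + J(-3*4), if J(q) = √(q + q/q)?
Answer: 6308 + I*√11 ≈ 6308.0 + 3.3166*I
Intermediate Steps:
J(q) = √(1 + q) (J(q) = √(q + 1) = √(1 + q))
((-42 - 49) + 8)*(-76) + J(-3*4) = ((-42 - 49) + 8)*(-76) + √(1 - 3*4) = (-91 + 8)*(-76) + √(1 - 12) = -83*(-76) + √(-11) = 6308 + I*√11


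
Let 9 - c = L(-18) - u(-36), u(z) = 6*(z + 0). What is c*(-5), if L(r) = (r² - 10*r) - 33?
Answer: 3390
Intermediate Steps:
u(z) = 6*z
L(r) = -33 + r² - 10*r
c = -678 (c = 9 - ((-33 + (-18)² - 10*(-18)) - 6*(-36)) = 9 - ((-33 + 324 + 180) - 1*(-216)) = 9 - (471 + 216) = 9 - 1*687 = 9 - 687 = -678)
c*(-5) = -678*(-5) = 3390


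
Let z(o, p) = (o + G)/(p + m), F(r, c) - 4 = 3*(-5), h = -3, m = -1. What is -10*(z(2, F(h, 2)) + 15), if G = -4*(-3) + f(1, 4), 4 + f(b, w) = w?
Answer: -415/3 ≈ -138.33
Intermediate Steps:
f(b, w) = -4 + w
G = 12 (G = -4*(-3) + (-4 + 4) = 12 + 0 = 12)
F(r, c) = -11 (F(r, c) = 4 + 3*(-5) = 4 - 15 = -11)
z(o, p) = (12 + o)/(-1 + p) (z(o, p) = (o + 12)/(p - 1) = (12 + o)/(-1 + p))
-10*(z(2, F(h, 2)) + 15) = -10*((12 + 2)/(-1 - 11) + 15) = -10*(14/(-12) + 15) = -10*(-1/12*14 + 15) = -10*(-7/6 + 15) = -10*83/6 = -415/3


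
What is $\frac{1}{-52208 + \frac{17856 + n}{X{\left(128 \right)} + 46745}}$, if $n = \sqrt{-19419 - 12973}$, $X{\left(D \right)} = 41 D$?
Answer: $- \frac{17641437343398}{921018102210367217} - \frac{51993 i \sqrt{8098}}{3684072408841468868} \approx -1.9154 \cdot 10^{-5} - 1.27 \cdot 10^{-12} i$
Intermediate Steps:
$n = 2 i \sqrt{8098}$ ($n = \sqrt{-32392} = 2 i \sqrt{8098} \approx 179.98 i$)
$\frac{1}{-52208 + \frac{17856 + n}{X{\left(128 \right)} + 46745}} = \frac{1}{-52208 + \frac{17856 + 2 i \sqrt{8098}}{41 \cdot 128 + 46745}} = \frac{1}{-52208 + \frac{17856 + 2 i \sqrt{8098}}{5248 + 46745}} = \frac{1}{-52208 + \frac{17856 + 2 i \sqrt{8098}}{51993}} = \frac{1}{-52208 + \left(17856 + 2 i \sqrt{8098}\right) \frac{1}{51993}} = \frac{1}{-52208 + \left(\frac{1984}{5777} + \frac{2 i \sqrt{8098}}{51993}\right)} = \frac{1}{- \frac{301603632}{5777} + \frac{2 i \sqrt{8098}}{51993}}$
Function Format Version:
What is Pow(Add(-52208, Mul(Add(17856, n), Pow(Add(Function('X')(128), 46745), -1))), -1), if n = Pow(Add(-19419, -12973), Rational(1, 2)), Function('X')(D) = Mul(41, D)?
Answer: Add(Rational(-17641437343398, 921018102210367217), Mul(Rational(-51993, 3684072408841468868), I, Pow(8098, Rational(1, 2)))) ≈ Add(-1.9154e-5, Mul(-1.2700e-12, I))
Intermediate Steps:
n = Mul(2, I, Pow(8098, Rational(1, 2))) (n = Pow(-32392, Rational(1, 2)) = Mul(2, I, Pow(8098, Rational(1, 2))) ≈ Mul(179.98, I))
Pow(Add(-52208, Mul(Add(17856, n), Pow(Add(Function('X')(128), 46745), -1))), -1) = Pow(Add(-52208, Mul(Add(17856, Mul(2, I, Pow(8098, Rational(1, 2)))), Pow(Add(Mul(41, 128), 46745), -1))), -1) = Pow(Add(-52208, Mul(Add(17856, Mul(2, I, Pow(8098, Rational(1, 2)))), Pow(Add(5248, 46745), -1))), -1) = Pow(Add(-52208, Mul(Add(17856, Mul(2, I, Pow(8098, Rational(1, 2)))), Pow(51993, -1))), -1) = Pow(Add(-52208, Mul(Add(17856, Mul(2, I, Pow(8098, Rational(1, 2)))), Rational(1, 51993))), -1) = Pow(Add(-52208, Add(Rational(1984, 5777), Mul(Rational(2, 51993), I, Pow(8098, Rational(1, 2))))), -1) = Pow(Add(Rational(-301603632, 5777), Mul(Rational(2, 51993), I, Pow(8098, Rational(1, 2)))), -1)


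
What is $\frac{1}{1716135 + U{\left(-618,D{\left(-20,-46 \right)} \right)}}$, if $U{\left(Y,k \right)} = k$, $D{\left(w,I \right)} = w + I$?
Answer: $\frac{1}{1716069} \approx 5.8273 \cdot 10^{-7}$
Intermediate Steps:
$D{\left(w,I \right)} = I + w$
$\frac{1}{1716135 + U{\left(-618,D{\left(-20,-46 \right)} \right)}} = \frac{1}{1716135 - 66} = \frac{1}{1716069}$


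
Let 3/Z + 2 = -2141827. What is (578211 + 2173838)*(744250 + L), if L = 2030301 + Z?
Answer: 5451454782849149008/713943 ≈ 7.6357e+12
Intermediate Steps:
Z = -1/713943 (Z = 3/(-2 - 2141827) = 3/(-2141829) = 3*(-1/2141829) = -1/713943 ≈ -1.4007e-6)
L = 1449519186842/713943 (L = 2030301 - 1/713943 = 1449519186842/713943 ≈ 2.0303e+6)
(578211 + 2173838)*(744250 + L) = (578211 + 2173838)*(744250 + 1449519186842/713943) = 2752049*(1980871264592/713943) = 5451454782849149008/713943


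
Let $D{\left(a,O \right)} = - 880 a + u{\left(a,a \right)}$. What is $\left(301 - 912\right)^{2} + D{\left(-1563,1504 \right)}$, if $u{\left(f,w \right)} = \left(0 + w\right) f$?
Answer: $4191730$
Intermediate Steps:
$u{\left(f,w \right)} = f w$ ($u{\left(f,w \right)} = w f = f w$)
$D{\left(a,O \right)} = a^{2} - 880 a$ ($D{\left(a,O \right)} = - 880 a + a a = - 880 a + a^{2} = a^{2} - 880 a$)
$\left(301 - 912\right)^{2} + D{\left(-1563,1504 \right)} = \left(301 - 912\right)^{2} - 1563 \left(-880 - 1563\right) = \left(-611\right)^{2} - -3818409 = 373321 + 3818409 = 4191730$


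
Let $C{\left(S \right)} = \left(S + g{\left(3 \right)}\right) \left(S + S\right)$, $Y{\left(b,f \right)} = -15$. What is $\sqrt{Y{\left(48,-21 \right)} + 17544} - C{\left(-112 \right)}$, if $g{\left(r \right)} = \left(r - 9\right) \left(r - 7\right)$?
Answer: $-19712 + \sqrt{17529} \approx -19580.0$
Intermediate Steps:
$g{\left(r \right)} = \left(-9 + r\right) \left(-7 + r\right)$
$C{\left(S \right)} = 2 S \left(24 + S\right)$ ($C{\left(S \right)} = \left(S + \left(63 + 3^{2} - 48\right)\right) \left(S + S\right) = \left(S + \left(63 + 9 - 48\right)\right) 2 S = \left(S + 24\right) 2 S = \left(24 + S\right) 2 S = 2 S \left(24 + S\right)$)
$\sqrt{Y{\left(48,-21 \right)} + 17544} - C{\left(-112 \right)} = \sqrt{-15 + 17544} - 2 \left(-112\right) \left(24 - 112\right) = \sqrt{17529} - 2 \left(-112\right) \left(-88\right) = \sqrt{17529} - 19712 = -19712 + \sqrt{17529}$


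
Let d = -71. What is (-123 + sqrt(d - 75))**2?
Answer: (123 - I*sqrt(146))**2 ≈ 14983.0 - 2972.4*I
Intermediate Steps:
(-123 + sqrt(d - 75))**2 = (-123 + sqrt(-71 - 75))**2 = (-123 + sqrt(-146))**2 = (-123 + I*sqrt(146))**2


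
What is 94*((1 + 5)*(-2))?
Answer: -1128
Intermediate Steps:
94*((1 + 5)*(-2)) = 94*(6*(-2)) = 94*(-12) = -1128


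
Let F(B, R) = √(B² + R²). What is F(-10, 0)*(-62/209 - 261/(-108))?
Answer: 26585/1254 ≈ 21.200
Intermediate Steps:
F(-10, 0)*(-62/209 - 261/(-108)) = √((-10)² + 0²)*(-62/209 - 261/(-108)) = √(100 + 0)*(-62*1/209 - 261*(-1/108)) = √100*(-62/209 + 29/12) = 10*(5317/2508) = 26585/1254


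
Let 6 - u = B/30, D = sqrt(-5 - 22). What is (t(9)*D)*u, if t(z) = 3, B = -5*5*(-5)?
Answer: 33*I*sqrt(3)/2 ≈ 28.579*I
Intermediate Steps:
B = 125 (B = -25*(-5) = 125)
D = 3*I*sqrt(3) (D = sqrt(-27) = 3*I*sqrt(3) ≈ 5.1962*I)
u = 11/6 (u = 6 - 125/30 = 6 - 1*25/6 = 6 - 25/6 = 11/6 ≈ 1.8333)
(t(9)*D)*u = (3*(3*I*sqrt(3)))*(11/6) = (9*I*sqrt(3))*(11/6) = 33*I*sqrt(3)/2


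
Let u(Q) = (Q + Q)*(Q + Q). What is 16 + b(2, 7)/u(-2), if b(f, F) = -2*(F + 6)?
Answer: 115/8 ≈ 14.375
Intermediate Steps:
u(Q) = 4*Q**2 (u(Q) = (2*Q)*(2*Q) = 4*Q**2)
b(f, F) = -12 - 2*F (b(f, F) = -2*(6 + F) = -12 - 2*F)
16 + b(2, 7)/u(-2) = 16 + (-12 - 2*7)/((4*(-2)**2)) = 16 + (-12 - 14)/((4*4)) = 16 - 26/16 = 16 + (1/16)*(-26) = 16 - 13/8 = 115/8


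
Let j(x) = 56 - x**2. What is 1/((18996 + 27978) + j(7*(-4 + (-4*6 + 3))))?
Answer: 1/16405 ≈ 6.0957e-5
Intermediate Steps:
1/((18996 + 27978) + j(7*(-4 + (-4*6 + 3)))) = 1/((18996 + 27978) + (56 - (7*(-4 + (-4*6 + 3)))**2)) = 1/(46974 + (56 - (7*(-4 + (-24 + 3)))**2)) = 1/(46974 + (56 - (7*(-4 - 21))**2)) = 1/(46974 + (56 - (7*(-25))**2)) = 1/(46974 + (56 - 1*(-175)**2)) = 1/(46974 + (56 - 1*30625)) = 1/(46974 + (56 - 30625)) = 1/(46974 - 30569) = 1/16405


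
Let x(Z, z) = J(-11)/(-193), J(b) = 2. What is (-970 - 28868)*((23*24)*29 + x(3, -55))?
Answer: -92185754196/193 ≈ -4.7765e+8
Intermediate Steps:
x(Z, z) = -2/193 (x(Z, z) = 2/(-193) = 2*(-1/193) = -2/193)
(-970 - 28868)*((23*24)*29 + x(3, -55)) = (-970 - 28868)*((23*24)*29 - 2/193) = -29838*(552*29 - 2/193) = -29838*(16008 - 2/193) = -29838*3089542/193 = -92185754196/193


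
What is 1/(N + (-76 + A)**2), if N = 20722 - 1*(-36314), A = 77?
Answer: 1/57037 ≈ 1.7532e-5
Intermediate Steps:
N = 57036 (N = 20722 + 36314 = 57036)
1/(N + (-76 + A)**2) = 1/(57036 + (-76 + 77)**2) = 1/(57036 + 1**2) = 1/(57036 + 1) = 1/57037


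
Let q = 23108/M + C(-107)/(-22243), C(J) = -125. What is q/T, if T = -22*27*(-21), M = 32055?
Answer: 517998119/8893954079010 ≈ 5.8242e-5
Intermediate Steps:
T = 12474 (T = -594*(-21) = 12474)
q = 517998119/712999365 (q = 23108/32055 - 125/(-22243) = 23108*(1/32055) - 125*(-1/22243) = 23108/32055 + 125/22243 = 517998119/712999365 ≈ 0.72651)
q/T = (517998119/712999365)/12474 = (517998119/712999365)*(1/12474) = 517998119/8893954079010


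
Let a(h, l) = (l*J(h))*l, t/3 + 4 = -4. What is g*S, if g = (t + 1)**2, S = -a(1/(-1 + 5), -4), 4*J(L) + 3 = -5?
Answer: 16928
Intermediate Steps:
t = -24 (t = -12 + 3*(-4) = -12 - 12 = -24)
J(L) = -2 (J(L) = -3/4 + (1/4)*(-5) = -3/4 - 5/4 = -2)
a(h, l) = -2*l**2 (a(h, l) = (l*(-2))*l = (-2*l)*l = -2*l**2)
S = 32 (S = -(-2)*(-4)**2 = -(-2)*16 = -1*(-32) = 32)
g = 529 (g = (-24 + 1)**2 = (-23)**2 = 529)
g*S = 529*32 = 16928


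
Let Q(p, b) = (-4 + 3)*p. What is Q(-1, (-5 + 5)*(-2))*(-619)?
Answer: -619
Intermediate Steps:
Q(p, b) = -p
Q(-1, (-5 + 5)*(-2))*(-619) = -1*(-1)*(-619) = 1*(-619) = -619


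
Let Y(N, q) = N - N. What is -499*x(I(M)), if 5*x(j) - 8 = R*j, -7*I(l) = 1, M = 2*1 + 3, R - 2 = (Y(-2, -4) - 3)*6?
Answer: -35928/35 ≈ -1026.5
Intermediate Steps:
Y(N, q) = 0
R = -16 (R = 2 + (0 - 3)*6 = 2 - 3*6 = 2 - 18 = -16)
M = 5 (M = 2 + 3 = 5)
I(l) = -1/7 (I(l) = -1/7*1 = -1/7)
x(j) = 8/5 - 16*j/5 (x(j) = 8/5 + (-16*j)/5 = 8/5 - 16*j/5)
-499*x(I(M)) = -499*(8/5 - 16/5*(-1/7)) = -499*(8/5 + 16/35) = -499*72/35 = -35928/35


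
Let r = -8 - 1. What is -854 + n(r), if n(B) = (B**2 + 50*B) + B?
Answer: -1232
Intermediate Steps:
r = -9
n(B) = B**2 + 51*B
-854 + n(r) = -854 - 9*(51 - 9) = -854 - 9*42 = -854 - 378 = -1232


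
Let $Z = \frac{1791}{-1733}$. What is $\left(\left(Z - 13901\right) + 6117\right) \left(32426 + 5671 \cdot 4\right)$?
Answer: $- \frac{743514525930}{1733} \approx -4.2903 \cdot 10^{8}$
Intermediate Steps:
$Z = - \frac{1791}{1733}$ ($Z = 1791 \left(- \frac{1}{1733}\right) = - \frac{1791}{1733} \approx -1.0335$)
$\left(\left(Z - 13901\right) + 6117\right) \left(32426 + 5671 \cdot 4\right) = \left(\left(- \frac{1791}{1733} - 13901\right) + 6117\right) \left(32426 + 5671 \cdot 4\right) = \left(\left(- \frac{1791}{1733} - 13901\right) + 6117\right) \left(32426 + 22684\right) = \left(- \frac{24092224}{1733} + 6117\right) 55110 = \left(- \frac{13491463}{1733}\right) 55110 = - \frac{743514525930}{1733}$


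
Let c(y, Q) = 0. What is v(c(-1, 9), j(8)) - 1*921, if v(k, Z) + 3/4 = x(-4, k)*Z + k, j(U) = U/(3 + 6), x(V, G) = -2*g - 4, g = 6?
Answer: -33695/36 ≈ -935.97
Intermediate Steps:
x(V, G) = -16 (x(V, G) = -2*6 - 4 = -12 - 4 = -16)
j(U) = U/9
v(k, Z) = -¾ + k - 16*Z (v(k, Z) = -¾ + (-16*Z + k) = -¾ + (k - 16*Z) = -¾ + k - 16*Z)
v(c(-1, 9), j(8)) - 1*921 = (-¾ + 0 - 16*8/9) - 1*921 = (-¾ + 0 - 16*8/9) - 921 = (-¾ + 0 - 128/9) - 921 = -539/36 - 921 = -33695/36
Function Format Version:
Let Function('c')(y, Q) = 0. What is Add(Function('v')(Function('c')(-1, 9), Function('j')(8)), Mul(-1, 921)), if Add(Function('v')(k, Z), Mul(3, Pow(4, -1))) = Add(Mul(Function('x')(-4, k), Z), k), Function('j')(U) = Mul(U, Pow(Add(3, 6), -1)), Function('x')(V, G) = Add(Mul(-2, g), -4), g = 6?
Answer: Rational(-33695, 36) ≈ -935.97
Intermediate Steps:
Function('x')(V, G) = -16 (Function('x')(V, G) = Add(Mul(-2, 6), -4) = Add(-12, -4) = -16)
Function('j')(U) = Mul(Rational(1, 9), U) (Function('j')(U) = Mul(U, Pow(9, -1)) = Mul(U, Rational(1, 9)) = Mul(Rational(1, 9), U))
Function('v')(k, Z) = Add(Rational(-3, 4), k, Mul(-16, Z)) (Function('v')(k, Z) = Add(Rational(-3, 4), Add(Mul(-16, Z), k)) = Add(Rational(-3, 4), Add(k, Mul(-16, Z))) = Add(Rational(-3, 4), k, Mul(-16, Z)))
Add(Function('v')(Function('c')(-1, 9), Function('j')(8)), Mul(-1, 921)) = Add(Add(Rational(-3, 4), 0, Mul(-16, Mul(Rational(1, 9), 8))), Mul(-1, 921)) = Add(Add(Rational(-3, 4), 0, Mul(-16, Rational(8, 9))), -921) = Add(Add(Rational(-3, 4), 0, Rational(-128, 9)), -921) = Add(Rational(-539, 36), -921) = Rational(-33695, 36)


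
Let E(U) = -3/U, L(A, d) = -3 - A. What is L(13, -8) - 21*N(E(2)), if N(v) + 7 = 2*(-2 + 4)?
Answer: 47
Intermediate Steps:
N(v) = -3 (N(v) = -7 + 2*(-2 + 4) = -7 + 2*2 = -7 + 4 = -3)
L(13, -8) - 21*N(E(2)) = (-3 - 1*13) - 21*(-3) = (-3 - 13) + 63 = -16 + 63 = 47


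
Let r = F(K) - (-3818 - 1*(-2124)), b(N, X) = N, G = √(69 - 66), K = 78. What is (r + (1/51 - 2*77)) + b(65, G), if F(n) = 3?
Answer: 82009/51 ≈ 1608.0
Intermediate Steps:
G = √3 ≈ 1.7320
r = 1697 (r = 3 - (-3818 - 1*(-2124)) = 3 - (-3818 + 2124) = 3 - 1*(-1694) = 3 + 1694 = 1697)
(r + (1/51 - 2*77)) + b(65, G) = (1697 + (1/51 - 2*77)) + 65 = (1697 + (1/51 - 154)) + 65 = (1697 - 7853/51) + 65 = 78694/51 + 65 = 82009/51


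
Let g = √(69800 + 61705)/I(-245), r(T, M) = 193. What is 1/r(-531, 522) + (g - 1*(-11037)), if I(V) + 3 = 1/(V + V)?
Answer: 2130142/193 - 490*√131505/1471 ≈ 10916.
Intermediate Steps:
I(V) = -3 + 1/(2*V) (I(V) = -3 + 1/(V + V) = -3 + 1/(2*V))
g = -490*√131505/1471 (g = √(69800 + 61705)/(-3 + (½)/(-245)) = √131505/(-3 + (½)*(-1/245)) = √131505/(-3 - 1/490) = √131505/(-1471/490) = √131505*(-490/1471) = -490*√131505/1471 ≈ -120.80)
1/r(-531, 522) + (g - 1*(-11037)) = 1/193 + (-490*√131505/1471 - 1*(-11037)) = 1/193 + (-490*√131505/1471 + 11037) = 1/193 + (11037 - 490*√131505/1471) = 2130142/193 - 490*√131505/1471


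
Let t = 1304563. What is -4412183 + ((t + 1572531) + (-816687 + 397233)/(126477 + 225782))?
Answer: -540749335505/352259 ≈ -1.5351e+6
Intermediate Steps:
-4412183 + ((t + 1572531) + (-816687 + 397233)/(126477 + 225782)) = -4412183 + ((1304563 + 1572531) + (-816687 + 397233)/(126477 + 225782)) = -4412183 + (2877094 - 419454/352259) = -4412183 + 1013481835892/352259 = -540749335505/352259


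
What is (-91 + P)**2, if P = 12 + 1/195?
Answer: 237283216/38025 ≈ 6240.2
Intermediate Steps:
P = 2341/195 (P = 12 + 1/195 = 2341/195 ≈ 12.005)
(-91 + P)**2 = (-91 + 2341/195)**2 = (-15404/195)**2 = 237283216/38025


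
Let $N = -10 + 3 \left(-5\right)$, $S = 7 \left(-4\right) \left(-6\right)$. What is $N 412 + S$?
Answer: $-10132$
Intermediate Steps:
$S = 168$ ($S = \left(-28\right) \left(-6\right) = 168$)
$N = -25$ ($N = -10 - 15 = -25$)
$N 412 + S = \left(-25\right) 412 + 168 = -10300 + 168 = -10132$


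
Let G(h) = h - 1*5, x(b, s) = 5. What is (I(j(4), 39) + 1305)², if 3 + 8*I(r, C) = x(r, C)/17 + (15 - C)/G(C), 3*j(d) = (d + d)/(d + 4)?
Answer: 7869641521/4624 ≈ 1.7019e+6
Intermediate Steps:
j(d) = 2*d/(3*(4 + d)) (j(d) = ((d + d)/(d + 4))/3 = ((2*d)/(4 + d))/3 = (2*d/(4 + d))/3 = 2*d/(3*(4 + d)))
G(h) = -5 + h (G(h) = h - 5 = -5 + h)
I(r, C) = -23/68 + (15 - C)/(8*(-5 + C)) (I(r, C) = -3/8 + (5/17 + (15 - C)/(-5 + C))/8 = -3/8 + (5/136 + (15 - C)/(8*(-5 + C))) = -23/68 + (15 - C)/(8*(-5 + C)))
(I(j(4), 39) + 1305)² = ((485 - 63*39)/(136*(-5 + 39)) + 1305)² = ((1/136)*(485 - 2457)/34 + 1305)² = ((1/136)*(1/34)*(-1972) + 1305)² = (-29/68 + 1305)² = (88711/68)² = 7869641521/4624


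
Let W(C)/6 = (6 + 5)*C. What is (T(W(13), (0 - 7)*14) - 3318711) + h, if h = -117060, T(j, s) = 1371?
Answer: -3434400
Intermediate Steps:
W(C) = 66*C (W(C) = 6*((6 + 5)*C) = 6*(11*C) = 66*C)
(T(W(13), (0 - 7)*14) - 3318711) + h = (1371 - 3318711) - 117060 = -3317340 - 117060 = -3434400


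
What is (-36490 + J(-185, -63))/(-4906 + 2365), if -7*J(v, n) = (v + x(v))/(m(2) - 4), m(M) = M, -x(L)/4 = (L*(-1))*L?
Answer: 124715/11858 ≈ 10.517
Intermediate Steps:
x(L) = 4*L² (x(L) = -4*L*(-1)*L = -4*(-L)*L = -(-4)*L² = 4*L²)
J(v, n) = v/14 + 2*v²/7 (J(v, n) = -(v + 4*v²)/(7*(2 - 4)) = -(v + 4*v²)/(7*(-2)) = -(v + 4*v²)*(-1)/(7*2) = -(-2*v² - v/2)/7 = v/14 + 2*v²/7)
(-36490 + J(-185, -63))/(-4906 + 2365) = (-36490 + (1/14)*(-185)*(1 + 4*(-185)))/(-4906 + 2365) = (-36490 + (1/14)*(-185)*(1 - 740))/(-2541) = (-36490 + (1/14)*(-185)*(-739))*(-1/2541) = (-36490 + 136715/14)*(-1/2541) = -374145/14*(-1/2541) = 124715/11858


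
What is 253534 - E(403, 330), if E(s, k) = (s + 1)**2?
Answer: 90318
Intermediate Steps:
E(s, k) = (1 + s)**2
253534 - E(403, 330) = 253534 - (1 + 403)**2 = 253534 - 1*404**2 = 253534 - 1*163216 = 253534 - 163216 = 90318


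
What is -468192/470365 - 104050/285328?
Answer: -91264882613/67104152360 ≈ -1.3600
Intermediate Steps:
-468192/470365 - 104050/285328 = -468192*1/470365 - 104050*1/285328 = -468192/470365 - 52025/142664 = -91264882613/67104152360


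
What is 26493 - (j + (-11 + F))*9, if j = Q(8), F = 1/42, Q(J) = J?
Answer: 371277/14 ≈ 26520.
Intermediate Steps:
F = 1/42 ≈ 0.023810
j = 8
26493 - (j + (-11 + F))*9 = 26493 - (8 + (-11 + 1/42))*9 = 26493 - (8 - 461/42)*9 = 26493 - (-125)*9/42 = 26493 - 1*(-375/14) = 26493 + 375/14 = 371277/14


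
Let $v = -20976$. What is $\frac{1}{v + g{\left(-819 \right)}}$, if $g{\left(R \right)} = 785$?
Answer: $- \frac{1}{20191} \approx -4.9527 \cdot 10^{-5}$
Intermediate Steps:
$\frac{1}{v + g{\left(-819 \right)}} = \frac{1}{-20976 + 785} = \frac{1}{-20191} = - \frac{1}{20191}$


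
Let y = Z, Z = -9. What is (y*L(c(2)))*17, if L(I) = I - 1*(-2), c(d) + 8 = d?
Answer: 612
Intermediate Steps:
y = -9
c(d) = -8 + d
L(I) = 2 + I (L(I) = I + 2 = 2 + I)
(y*L(c(2)))*17 = -9*(2 + (-8 + 2))*17 = -9*(2 - 6)*17 = -9*(-4)*17 = 36*17 = 612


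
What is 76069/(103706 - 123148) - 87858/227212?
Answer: -2373990608/552181963 ≈ -4.2993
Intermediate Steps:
76069/(103706 - 123148) - 87858/227212 = 76069/(-19442) - 87858*1/227212 = 76069*(-1/19442) - 43929/113606 = -76069/19442 - 43929/113606 = -2373990608/552181963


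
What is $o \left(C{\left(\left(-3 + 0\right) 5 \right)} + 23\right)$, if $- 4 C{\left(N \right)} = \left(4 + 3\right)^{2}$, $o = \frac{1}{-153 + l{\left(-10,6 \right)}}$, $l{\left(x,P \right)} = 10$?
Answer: $- \frac{43}{572} \approx -0.075175$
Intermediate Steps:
$o = - \frac{1}{143}$ ($o = \frac{1}{-153 + 10} = \frac{1}{-143} = - \frac{1}{143} \approx -0.006993$)
$C{\left(N \right)} = - \frac{49}{4}$ ($C{\left(N \right)} = - \frac{\left(4 + 3\right)^{2}}{4} = - \frac{7^{2}}{4} = \left(- \frac{1}{4}\right) 49 = - \frac{49}{4}$)
$o \left(C{\left(\left(-3 + 0\right) 5 \right)} + 23\right) = - \frac{- \frac{49}{4} + 23}{143} = \left(- \frac{1}{143}\right) \frac{43}{4} = - \frac{43}{572}$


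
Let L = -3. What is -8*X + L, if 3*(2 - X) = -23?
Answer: -241/3 ≈ -80.333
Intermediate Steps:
X = 29/3 (X = 2 - ⅓*(-23) = 2 + 23/3 = 29/3 ≈ 9.6667)
-8*X + L = -8*29/3 - 3 = -232/3 - 3 = -241/3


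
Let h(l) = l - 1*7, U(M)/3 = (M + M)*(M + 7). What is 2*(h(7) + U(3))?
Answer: 360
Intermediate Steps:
U(M) = 6*M*(7 + M) (U(M) = 3*((M + M)*(M + 7)) = 3*((2*M)*(7 + M)) = 3*(2*M*(7 + M)) = 6*M*(7 + M))
h(l) = -7 + l (h(l) = l - 7 = -7 + l)
2*(h(7) + U(3)) = 2*((-7 + 7) + 6*3*(7 + 3)) = 2*(0 + 6*3*10) = 2*(0 + 180) = 2*180 = 360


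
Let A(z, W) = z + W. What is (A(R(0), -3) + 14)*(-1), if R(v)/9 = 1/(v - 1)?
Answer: -2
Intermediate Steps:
R(v) = 9/(-1 + v) (R(v) = 9/(v - 1) = 9/(-1 + v))
A(z, W) = W + z
(A(R(0), -3) + 14)*(-1) = ((-3 + 9/(-1 + 0)) + 14)*(-1) = ((-3 + 9/(-1)) + 14)*(-1) = ((-3 + 9*(-1)) + 14)*(-1) = ((-3 - 9) + 14)*(-1) = (-12 + 14)*(-1) = 2*(-1) = -2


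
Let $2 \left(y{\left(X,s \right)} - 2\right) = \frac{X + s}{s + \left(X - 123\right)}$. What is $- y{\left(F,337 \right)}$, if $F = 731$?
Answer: $- \frac{808}{315} \approx -2.5651$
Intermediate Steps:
$y{\left(X,s \right)} = 2 + \frac{X + s}{2 \left(-123 + X + s\right)}$ ($y{\left(X,s \right)} = 2 + \frac{\left(X + s\right) \frac{1}{s + \left(X - 123\right)}}{2} = 2 + \frac{\left(X + s\right) \frac{1}{s + \left(-123 + X\right)}}{2} = 2 + \frac{\left(X + s\right) \frac{1}{-123 + X + s}}{2} = 2 + \frac{\frac{1}{-123 + X + s} \left(X + s\right)}{2} = 2 + \frac{X + s}{2 \left(-123 + X + s\right)}$)
$- y{\left(F,337 \right)} = - \frac{-492 + 5 \cdot 731 + 5 \cdot 337}{2 \left(-123 + 731 + 337\right)} = - \frac{-492 + 3655 + 1685}{2 \cdot 945} = - \frac{4848}{2 \cdot 945} = \left(-1\right) \frac{808}{315} = - \frac{808}{315}$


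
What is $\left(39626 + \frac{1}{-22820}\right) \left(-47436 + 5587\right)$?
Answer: $- \frac{37842599334831}{22820} \approx -1.6583 \cdot 10^{9}$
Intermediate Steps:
$\left(39626 + \frac{1}{-22820}\right) \left(-47436 + 5587\right) = \left(39626 - \frac{1}{22820}\right) \left(-41849\right) = \frac{904265319}{22820} \left(-41849\right) = - \frac{37842599334831}{22820}$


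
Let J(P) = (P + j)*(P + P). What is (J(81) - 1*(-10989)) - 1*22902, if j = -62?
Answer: -8835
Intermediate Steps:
J(P) = 2*P*(-62 + P) (J(P) = (P - 62)*(P + P) = (-62 + P)*(2*P) = 2*P*(-62 + P))
(J(81) - 1*(-10989)) - 1*22902 = (2*81*(-62 + 81) - 1*(-10989)) - 1*22902 = (2*81*19 + 10989) - 22902 = (3078 + 10989) - 22902 = 14067 - 22902 = -8835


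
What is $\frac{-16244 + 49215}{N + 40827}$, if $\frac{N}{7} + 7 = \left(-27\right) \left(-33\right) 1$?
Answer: $\frac{32971}{47015} \approx 0.70129$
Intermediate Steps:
$N = 6188$ ($N = -49 + 7 \left(-27\right) \left(-33\right) 1 = -49 + 7 \cdot 891 \cdot 1 = -49 + 7 \cdot 891 = -49 + 6237 = 6188$)
$\frac{-16244 + 49215}{N + 40827} = \frac{-16244 + 49215}{6188 + 40827} = \frac{32971}{47015}$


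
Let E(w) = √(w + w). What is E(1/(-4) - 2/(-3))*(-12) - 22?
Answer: -22 - 2*√30 ≈ -32.954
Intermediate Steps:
E(w) = √2*√w (E(w) = √(2*w) = √2*√w)
E(1/(-4) - 2/(-3))*(-12) - 22 = (√2*√(1/(-4) - 2/(-3)))*(-12) - 22 = (√2*√(1*(-¼) - 2*(-⅓)))*(-12) - 22 = (√2*√(-¼ + ⅔))*(-12) - 22 = (√2*√(5/12))*(-12) - 22 = (√2*(√15/6))*(-12) - 22 = (√30/6)*(-12) - 22 = -2*√30 - 22 = -22 - 2*√30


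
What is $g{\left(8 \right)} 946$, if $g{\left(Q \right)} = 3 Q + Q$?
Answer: $30272$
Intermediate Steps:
$g{\left(Q \right)} = 4 Q$
$g{\left(8 \right)} 946 = 4 \cdot 8 \cdot 946 = 32 \cdot 946 = 30272$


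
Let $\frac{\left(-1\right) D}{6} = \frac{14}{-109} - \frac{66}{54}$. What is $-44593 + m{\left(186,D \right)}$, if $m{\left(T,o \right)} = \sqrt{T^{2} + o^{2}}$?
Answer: $-44593 + \frac{2 \sqrt{926584546}}{327} \approx -44407.0$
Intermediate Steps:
$D = \frac{2650}{327}$ ($D = - 6 \left(\frac{14}{-109} - \frac{66}{54}\right) = - 6 \left(14 \left(- \frac{1}{109}\right) - \frac{11}{9}\right) = - 6 \left(- \frac{14}{109} - \frac{11}{9}\right) = \left(-6\right) \left(- \frac{1325}{981}\right) = \frac{2650}{327} \approx 8.104$)
$-44593 + m{\left(186,D \right)} = -44593 + \sqrt{186^{2} + \left(\frac{2650}{327}\right)^{2}} = -44593 + \sqrt{34596 + \frac{7022500}{106929}} = -44593 + \sqrt{\frac{3706338184}{106929}} = -44593 + \frac{2 \sqrt{926584546}}{327}$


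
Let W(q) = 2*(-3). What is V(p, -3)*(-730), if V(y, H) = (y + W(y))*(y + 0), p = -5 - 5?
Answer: -116800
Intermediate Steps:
W(q) = -6
p = -10
V(y, H) = y*(-6 + y) (V(y, H) = (y - 6)*(y + 0) = (-6 + y)*y = y*(-6 + y))
V(p, -3)*(-730) = -10*(-6 - 10)*(-730) = -10*(-16)*(-730) = 160*(-730) = -116800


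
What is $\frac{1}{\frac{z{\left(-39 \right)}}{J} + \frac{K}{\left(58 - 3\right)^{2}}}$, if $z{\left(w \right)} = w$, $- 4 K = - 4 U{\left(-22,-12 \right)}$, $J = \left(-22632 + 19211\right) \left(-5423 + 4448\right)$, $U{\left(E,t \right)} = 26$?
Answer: $\frac{37631}{323} \approx 116.5$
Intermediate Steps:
$J = 3335475$ ($J = \left(-3421\right) \left(-975\right) = 3335475$)
$K = 26$ ($K = - \frac{\left(-4\right) 26}{4} = \left(- \frac{1}{4}\right) \left(-104\right) = 26$)
$\frac{1}{\frac{z{\left(-39 \right)}}{J} + \frac{K}{\left(58 - 3\right)^{2}}} = \frac{1}{- \frac{39}{3335475} + \frac{26}{\left(58 - 3\right)^{2}}} = \frac{1}{\left(-39\right) \frac{1}{3335475} + \frac{26}{55^{2}}} = \frac{1}{- \frac{1}{85525} + \frac{26}{3025}} = \frac{1}{\frac{323}{37631}} = \frac{37631}{323}$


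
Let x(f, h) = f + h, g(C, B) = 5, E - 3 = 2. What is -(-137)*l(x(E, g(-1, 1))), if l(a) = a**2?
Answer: 13700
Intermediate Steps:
E = 5 (E = 3 + 2 = 5)
-(-137)*l(x(E, g(-1, 1))) = -(-137)*(5 + 5)**2 = -(-137)*10**2 = -(-137)*100 = -1*(-13700) = 13700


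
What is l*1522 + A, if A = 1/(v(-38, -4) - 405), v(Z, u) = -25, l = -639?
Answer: -418199941/430 ≈ -9.7256e+5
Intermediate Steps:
A = -1/430 (A = 1/(-25 - 405) = 1/(-430) = -1/430 ≈ -0.0023256)
l*1522 + A = -639*1522 - 1/430 = -972558 - 1/430 = -418199941/430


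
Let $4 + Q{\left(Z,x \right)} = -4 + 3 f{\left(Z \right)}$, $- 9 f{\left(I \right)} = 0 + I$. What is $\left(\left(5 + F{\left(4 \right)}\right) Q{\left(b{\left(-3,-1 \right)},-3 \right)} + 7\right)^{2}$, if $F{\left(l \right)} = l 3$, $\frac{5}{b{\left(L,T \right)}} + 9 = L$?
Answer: $\frac{20784481}{1296} \approx 16037.0$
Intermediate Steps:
$f{\left(I \right)} = - \frac{I}{9}$ ($f{\left(I \right)} = - \frac{0 + I}{9} = - \frac{I}{9}$)
$b{\left(L,T \right)} = \frac{5}{-9 + L}$
$F{\left(l \right)} = 3 l$
$Q{\left(Z,x \right)} = -8 - \frac{Z}{3}$ ($Q{\left(Z,x \right)} = -4 + \left(-4 + 3 \left(- \frac{Z}{9}\right)\right) = -4 - \left(4 + \frac{Z}{3}\right) = -8 - \frac{Z}{3}$)
$\left(\left(5 + F{\left(4 \right)}\right) Q{\left(b{\left(-3,-1 \right)},-3 \right)} + 7\right)^{2} = \left(\left(5 + 3 \cdot 4\right) \left(-8 - \frac{5 \frac{1}{-9 - 3}}{3}\right) + 7\right)^{2} = \left(\left(5 + 12\right) \left(-8 - \frac{5 \frac{1}{-12}}{3}\right) + 7\right)^{2} = \left(17 \left(-8 - \frac{5 \left(- \frac{1}{12}\right)}{3}\right) + 7\right)^{2} = \left(17 \left(-8 - - \frac{5}{36}\right) + 7\right)^{2} = \left(17 \left(-8 + \frac{5}{36}\right) + 7\right)^{2} = \left(17 \left(- \frac{283}{36}\right) + 7\right)^{2} = \left(- \frac{4811}{36} + 7\right)^{2} = \left(- \frac{4559}{36}\right)^{2} = \frac{20784481}{1296}$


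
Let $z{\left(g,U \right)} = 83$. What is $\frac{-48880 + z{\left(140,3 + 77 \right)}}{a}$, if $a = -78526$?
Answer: $\frac{6971}{11218} \approx 0.62141$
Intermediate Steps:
$\frac{-48880 + z{\left(140,3 + 77 \right)}}{a} = \frac{-48880 + 83}{-78526} = \left(-48797\right) \left(- \frac{1}{78526}\right) = \frac{6971}{11218}$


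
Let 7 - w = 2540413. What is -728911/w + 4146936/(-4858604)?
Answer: -1748352798943/3085706688306 ≈ -0.56660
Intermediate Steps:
w = -2540406 (w = 7 - 1*2540413 = 7 - 2540413 = -2540406)
-728911/w + 4146936/(-4858604) = -728911/(-2540406) + 4146936/(-4858604) = -728911*(-1/2540406) + 4146936*(-1/4858604) = 728911/2540406 - 1036734/1214651 = -1748352798943/3085706688306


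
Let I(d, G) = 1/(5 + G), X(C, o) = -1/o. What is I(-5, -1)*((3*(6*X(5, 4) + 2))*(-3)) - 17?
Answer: -145/8 ≈ -18.125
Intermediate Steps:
I(-5, -1)*((3*(6*X(5, 4) + 2))*(-3)) - 17 = ((3*(6*(-1/4) + 2))*(-3))/(5 - 1) - 17 = ((3*(6*(-1*¼) + 2))*(-3))/4 - 17 = ((3*(6*(-¼) + 2))*(-3))/4 - 17 = ((3*(-3/2 + 2))*(-3))/4 - 17 = ((3*(½))*(-3))/4 - 17 = ((3/2)*(-3))/4 - 17 = (¼)*(-9/2) - 17 = -9/8 - 17 = -145/8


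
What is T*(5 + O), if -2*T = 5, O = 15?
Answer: -50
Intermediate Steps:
T = -5/2 (T = -1/2*5 = -5/2 ≈ -2.5000)
T*(5 + O) = -5*(5 + 15)/2 = -5/2*20 = -50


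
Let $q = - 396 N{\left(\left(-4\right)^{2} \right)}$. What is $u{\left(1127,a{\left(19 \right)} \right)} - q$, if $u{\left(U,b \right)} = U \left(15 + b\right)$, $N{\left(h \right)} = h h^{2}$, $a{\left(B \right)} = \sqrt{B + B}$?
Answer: $1638921 + 1127 \sqrt{38} \approx 1.6459 \cdot 10^{6}$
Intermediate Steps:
$a{\left(B \right)} = \sqrt{2} \sqrt{B}$ ($a{\left(B \right)} = \sqrt{2 B} = \sqrt{2} \sqrt{B}$)
$N{\left(h \right)} = h^{3}$
$q = -1622016$ ($q = - 396 \left(\left(-4\right)^{2}\right)^{3} = - 396 \cdot 16^{3} = \left(-396\right) 4096 = -1622016$)
$u{\left(1127,a{\left(19 \right)} \right)} - q = 1127 \left(15 + \sqrt{2} \sqrt{19}\right) - -1622016 = 1127 \left(15 + \sqrt{38}\right) + 1622016 = \left(16905 + 1127 \sqrt{38}\right) + 1622016 = 1638921 + 1127 \sqrt{38}$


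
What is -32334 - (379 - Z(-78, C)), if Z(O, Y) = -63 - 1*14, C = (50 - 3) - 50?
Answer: -32790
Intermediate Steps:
C = -3 (C = 47 - 50 = -3)
Z(O, Y) = -77 (Z(O, Y) = -63 - 14 = -77)
-32334 - (379 - Z(-78, C)) = -32334 - (379 - 1*(-77)) = -32334 - (379 + 77) = -32334 - 1*456 = -32334 - 456 = -32790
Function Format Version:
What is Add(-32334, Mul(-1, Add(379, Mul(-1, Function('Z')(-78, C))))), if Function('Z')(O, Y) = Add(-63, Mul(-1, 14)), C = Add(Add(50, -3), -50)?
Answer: -32790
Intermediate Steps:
C = -3 (C = Add(47, -50) = -3)
Function('Z')(O, Y) = -77 (Function('Z')(O, Y) = Add(-63, -14) = -77)
Add(-32334, Mul(-1, Add(379, Mul(-1, Function('Z')(-78, C))))) = Add(-32334, Mul(-1, Add(379, Mul(-1, -77)))) = Add(-32334, Mul(-1, Add(379, 77))) = Add(-32334, Mul(-1, 456)) = Add(-32334, -456) = -32790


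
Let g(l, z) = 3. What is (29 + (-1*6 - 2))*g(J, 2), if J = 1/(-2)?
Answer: 63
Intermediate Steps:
J = -1/2 ≈ -0.50000
(29 + (-1*6 - 2))*g(J, 2) = (29 + (-1*6 - 2))*3 = (29 + (-6 - 2))*3 = (29 - 8)*3 = 21*3 = 63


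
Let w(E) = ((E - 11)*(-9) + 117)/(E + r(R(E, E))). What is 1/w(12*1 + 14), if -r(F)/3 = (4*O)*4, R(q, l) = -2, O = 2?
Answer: 35/9 ≈ 3.8889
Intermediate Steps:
r(F) = -96 (r(F) = -3*4*2*4 = -24*4 = -3*32 = -96)
w(E) = (216 - 9*E)/(-96 + E) (w(E) = ((E - 11)*(-9) + 117)/(E - 96) = ((-11 + E)*(-9) + 117)/(-96 + E) = ((99 - 9*E) + 117)/(-96 + E) = (216 - 9*E)/(-96 + E))
1/w(12*1 + 14) = 1/(9*(24 - (12*1 + 14))/(-96 + (12*1 + 14))) = 1/(9*(24 - (12 + 14))/(-96 + (12 + 14))) = 1/(9*(24 - 1*26)/(-96 + 26)) = 1/(9*(24 - 26)/(-70)) = 1/(9*(-1/70)*(-2)) = 1/(9/35) = 35/9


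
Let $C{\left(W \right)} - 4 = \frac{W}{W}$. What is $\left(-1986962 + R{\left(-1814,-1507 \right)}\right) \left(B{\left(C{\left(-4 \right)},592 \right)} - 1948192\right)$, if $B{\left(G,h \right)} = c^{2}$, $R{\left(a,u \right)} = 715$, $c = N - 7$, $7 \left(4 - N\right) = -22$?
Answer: $\frac{189609933269529}{49} \approx 3.8696 \cdot 10^{12}$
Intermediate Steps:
$N = \frac{50}{7}$ ($N = 4 - - \frac{22}{7} = 4 + \frac{22}{7} = \frac{50}{7} \approx 7.1429$)
$c = \frac{1}{7}$ ($c = \frac{50}{7} - 7 = \frac{1}{7} \approx 0.14286$)
$C{\left(W \right)} = 5$ ($C{\left(W \right)} = 4 + \frac{W}{W} = 4 + 1 = 5$)
$B{\left(G,h \right)} = \frac{1}{49}$ ($B{\left(G,h \right)} = \left(\frac{1}{7}\right)^{2} = \frac{1}{49}$)
$\left(-1986962 + R{\left(-1814,-1507 \right)}\right) \left(B{\left(C{\left(-4 \right)},592 \right)} - 1948192\right) = \left(-1986962 + 715\right) \left(\frac{1}{49} - 1948192\right) = \left(-1986247\right) \left(- \frac{95461407}{49}\right) = \frac{189609933269529}{49}$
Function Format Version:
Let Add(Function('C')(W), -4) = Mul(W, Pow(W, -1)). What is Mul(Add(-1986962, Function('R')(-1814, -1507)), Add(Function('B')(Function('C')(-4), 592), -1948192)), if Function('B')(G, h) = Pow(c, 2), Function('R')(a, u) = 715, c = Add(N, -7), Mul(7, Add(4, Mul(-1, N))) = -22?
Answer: Rational(189609933269529, 49) ≈ 3.8696e+12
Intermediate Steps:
N = Rational(50, 7) (N = Add(4, Mul(Rational(-1, 7), -22)) = Add(4, Rational(22, 7)) = Rational(50, 7) ≈ 7.1429)
c = Rational(1, 7) (c = Add(Rational(50, 7), -7) = Rational(1, 7) ≈ 0.14286)
Function('C')(W) = 5 (Function('C')(W) = Add(4, Mul(W, Pow(W, -1))) = Add(4, 1) = 5)
Function('B')(G, h) = Rational(1, 49) (Function('B')(G, h) = Pow(Rational(1, 7), 2) = Rational(1, 49))
Mul(Add(-1986962, Function('R')(-1814, -1507)), Add(Function('B')(Function('C')(-4), 592), -1948192)) = Mul(Add(-1986962, 715), Add(Rational(1, 49), -1948192)) = Mul(-1986247, Rational(-95461407, 49)) = Rational(189609933269529, 49)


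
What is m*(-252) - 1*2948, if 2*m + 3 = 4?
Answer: -3074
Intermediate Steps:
m = ½ (m = -3/2 + (½)*4 = -3/2 + 2 = ½ ≈ 0.50000)
m*(-252) - 1*2948 = (½)*(-252) - 1*2948 = -126 - 2948 = -3074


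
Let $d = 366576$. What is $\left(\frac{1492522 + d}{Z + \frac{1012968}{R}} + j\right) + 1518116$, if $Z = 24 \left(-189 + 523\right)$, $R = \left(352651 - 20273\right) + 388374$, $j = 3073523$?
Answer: $\frac{3316800750010087}{722320125} \approx 4.5919 \cdot 10^{6}$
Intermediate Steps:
$R = 720752$ ($R = 332378 + 388374 = 720752$)
$Z = 8016$ ($Z = 24 \cdot 334 = 8016$)
$\left(\frac{1492522 + d}{Z + \frac{1012968}{R}} + j\right) + 1518116 = \left(\frac{1492522 + 366576}{8016 + \frac{1012968}{720752}} + 3073523\right) + 1518116 = \left(\frac{1859098}{8016 + 1012968 \cdot \frac{1}{720752}} + 3073523\right) + 1518116 = \left(\frac{1859098}{8016 + \frac{126621}{90094}} + 3073523\right) + 1518116 = \left(\frac{1859098}{\frac{722320125}{90094}} + 3073523\right) + 1518116 = \left(1859098 \cdot \frac{90094}{722320125} + 3073523\right) + 1518116 = \left(\frac{167493575212}{722320125} + 3073523\right) + 1518116 = \frac{2220235011125587}{722320125} + 1518116 = \frac{3316800750010087}{722320125}$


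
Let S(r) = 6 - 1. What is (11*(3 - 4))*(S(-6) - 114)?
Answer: 1199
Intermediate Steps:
S(r) = 5
(11*(3 - 4))*(S(-6) - 114) = (11*(3 - 4))*(5 - 114) = (11*(-1))*(-109) = -11*(-109) = 1199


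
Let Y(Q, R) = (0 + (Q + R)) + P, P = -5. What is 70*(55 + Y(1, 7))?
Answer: 4060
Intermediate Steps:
Y(Q, R) = -5 + Q + R (Y(Q, R) = (0 + (Q + R)) - 5 = (Q + R) - 5 = -5 + Q + R)
70*(55 + Y(1, 7)) = 70*(55 + (-5 + 1 + 7)) = 70*(55 + 3) = 70*58 = 4060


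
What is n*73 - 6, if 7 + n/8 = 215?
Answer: 121466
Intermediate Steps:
n = 1664 (n = -56 + 8*215 = -56 + 1720 = 1664)
n*73 - 6 = 1664*73 - 6 = 121472 - 6 = 121466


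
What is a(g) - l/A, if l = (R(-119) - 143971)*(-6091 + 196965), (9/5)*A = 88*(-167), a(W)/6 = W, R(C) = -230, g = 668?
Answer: -123711743613/36740 ≈ -3.3672e+6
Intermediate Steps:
a(W) = 6*W
A = -73480/9 (A = 5*(88*(-167))/9 = (5/9)*(-14696) = -73480/9 ≈ -8164.4)
l = -27524221674 (l = (-230 - 143971)*(-6091 + 196965) = -144201*190874 = -27524221674)
a(g) - l/A = 6*668 - (-27524221674)/(-73480/9) = 4008 - (-27524221674)*(-9)/73480 = 4008 - 1*123858997533/36740 = 4008 - 123858997533/36740 = -123711743613/36740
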